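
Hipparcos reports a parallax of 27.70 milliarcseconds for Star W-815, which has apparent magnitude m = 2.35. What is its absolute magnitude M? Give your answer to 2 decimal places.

d = 1/p = 1/0.02770″ = 36.101 pc.
m − M = 5 log₁₀(36.101) − 5 = 7.7876 − 5 = 2.7876.
M = m − (m − M) = 2.35 − 2.7876 = -0.44.

M = -0.44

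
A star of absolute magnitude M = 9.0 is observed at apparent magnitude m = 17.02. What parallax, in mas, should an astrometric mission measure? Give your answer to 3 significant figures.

m − M = 17.02 − 9.0 = 8.02.
d = 10^((m−M)/5 + 1) = 10^2.604 = 401.79 pc.
p = 1/d = 1/401.79 = 0.0024889 arcsec = 2.4889 mas.

2.49 mas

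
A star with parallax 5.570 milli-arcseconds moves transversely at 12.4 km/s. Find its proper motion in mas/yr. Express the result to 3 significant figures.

d = 1/p = 1/0.005570″ = 179.53 pc.
μ = v_t / (4.74 d) = 12.4 / (4.74 × 179.53) = 12.4 / 850.97 = 0.014572 ″/yr = 14.572 mas/yr.

14.6 mas/yr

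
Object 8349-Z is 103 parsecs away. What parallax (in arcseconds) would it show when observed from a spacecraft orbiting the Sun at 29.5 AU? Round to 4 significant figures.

p (arcsec) = B (AU) / d (pc).
p = 29.5 / 103 = 0.28641 arcsec.

0.2864 arcsec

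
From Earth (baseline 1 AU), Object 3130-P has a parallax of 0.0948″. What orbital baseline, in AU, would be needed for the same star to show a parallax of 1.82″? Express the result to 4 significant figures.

19.20 AU

Parallax scales linearly with baseline: p ∝ B, so B = p_target / p_Earth × 1 AU.
B = 1.82 / 0.0948 = 19.198 AU.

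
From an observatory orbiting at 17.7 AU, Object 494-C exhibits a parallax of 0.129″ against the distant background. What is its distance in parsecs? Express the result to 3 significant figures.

137 pc

With baseline B (in AU) and parallax p (in arcsec), d = B/p parsecs.
d = 17.7 / 0.129 = 137.21 pc.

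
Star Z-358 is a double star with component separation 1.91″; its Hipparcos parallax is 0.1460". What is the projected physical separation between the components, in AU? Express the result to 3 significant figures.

d = 1/p = 1/0.1460″ = 6.8493 pc.
At distance d (pc), an angle of θ arcsec spans θ·d AU: s = 1.91 × 6.8493 = 13.082 AU.

13.1 AU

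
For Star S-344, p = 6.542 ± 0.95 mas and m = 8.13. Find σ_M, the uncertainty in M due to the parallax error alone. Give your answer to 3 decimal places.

M = m − 5 log₁₀ d + 5 = m + 5 log₁₀ p + 5, so ∂M/∂p = 5/(p ln 10).
σ_M = (5/ln 10) · (σ_p/p) = 2.1715 × 0.95/6.542 = 2.1715 × 0.14522 = 0.31535.

σ_M = 0.315 mag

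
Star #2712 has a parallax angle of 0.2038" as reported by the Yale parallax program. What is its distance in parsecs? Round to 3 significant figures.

d = 1/p = 1/0.2038 = 4.9068 pc.

4.91 pc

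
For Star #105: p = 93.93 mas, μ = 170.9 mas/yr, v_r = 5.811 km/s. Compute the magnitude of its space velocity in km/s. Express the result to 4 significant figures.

10.40 km/s

d = 1/p = 1/0.09393″ = 10.646 pc.
μ = 170.9 mas/yr = 0.1709 ″/yr.
v_t = 4.740 μ d = 4.740 × 0.1709 × 10.646 = 8.624 km/s.
v = √(v_r² + v_t²) = √(5.811² + 8.624²) = √108.141 = 10.399 km/s.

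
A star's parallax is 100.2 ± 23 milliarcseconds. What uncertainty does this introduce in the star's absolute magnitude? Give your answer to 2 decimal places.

M = m − 5 log₁₀ d + 5 = m + 5 log₁₀ p + 5, so ∂M/∂p = 5/(p ln 10).
σ_M = (5/ln 10) · (σ_p/p) = 2.1715 × 23/100.2 = 2.1715 × 0.22954 = 0.49845.

σ_M = 0.50 mag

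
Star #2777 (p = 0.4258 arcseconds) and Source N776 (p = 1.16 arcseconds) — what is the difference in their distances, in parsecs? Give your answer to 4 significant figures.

d_A = 1/0.4258″ = 2.3485 pc; d_B = 1/1.160″ = 0.86207 pc.
|d_B − d_A| = |0.86207 − 2.3485| = 1.4864 pc.

1.486 pc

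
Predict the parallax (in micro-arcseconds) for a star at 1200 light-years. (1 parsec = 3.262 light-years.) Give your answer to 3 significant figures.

d = 1200 ly ÷ 3.262 = 367.87 pc.
p = 1/d = 1/367.87 = 0.0027184 arcsec.
= 0.0027184 × 10⁶ = 2718.4 μas.

2720 μas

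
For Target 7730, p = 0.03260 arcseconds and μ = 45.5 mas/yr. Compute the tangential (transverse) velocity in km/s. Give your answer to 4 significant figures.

6.616 km/s

d = 1/p = 1/0.03260″ = 30.675 pc.
μ = 45.5 mas/yr = 0.0455 ″/yr.
v_t = 4.74 × μ × d = 4.74 × 0.0455 × 30.675 = 6.6157 km/s.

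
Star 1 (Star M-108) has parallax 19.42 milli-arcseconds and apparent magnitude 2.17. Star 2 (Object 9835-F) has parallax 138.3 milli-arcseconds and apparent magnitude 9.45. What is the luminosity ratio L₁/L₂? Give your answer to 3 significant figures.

d₁ = 1/p₁ = 1/0.01942″ = 51.493 pc; d₂ = 1/p₂ = 1/0.1383″ = 7.2307 pc.
M₁ = m₁ − 5 log₁₀ d₁ + 5 = 2.17 − 8.5587 + 5 = -1.3887.
M₂ = 9.45 − 4.2959 + 5 = 10.1541.
L₁/L₂ = 10^(0.4(M₂ − M₁)) = 10^(0.4 × 11.5428) = 10^4.61712 = 41411.

L₁/L₂ = 41400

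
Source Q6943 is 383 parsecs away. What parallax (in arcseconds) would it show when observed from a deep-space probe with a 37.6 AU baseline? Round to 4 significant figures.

p (arcsec) = B (AU) / d (pc).
p = 37.6 / 383 = 0.098172 arcsec.

0.09817 arcsec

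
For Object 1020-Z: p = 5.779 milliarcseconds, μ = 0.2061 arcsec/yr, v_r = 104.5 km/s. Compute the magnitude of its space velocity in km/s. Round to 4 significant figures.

d = 1/p = 1/0.005779″ = 173.04 pc.
v_t = 4.740 μ d = 4.740 × 0.2061 × 173.04 = 169.05 km/s.
v = √(v_r² + v_t²) = √(104.5² + 169.05²) = √39498.2 = 198.74 km/s.

198.7 km/s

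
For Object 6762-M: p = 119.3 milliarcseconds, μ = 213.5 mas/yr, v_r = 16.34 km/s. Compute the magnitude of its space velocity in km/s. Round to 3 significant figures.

d = 1/p = 1/0.1193″ = 8.3822 pc.
μ = 213.5 mas/yr = 0.2135 ″/yr.
v_t = 4.740 μ d = 4.740 × 0.2135 × 8.3822 = 8.4827 km/s.
v = √(v_r² + v_t²) = √(16.34² + 8.4827²) = √338.952 = 18.411 km/s.

18.4 km/s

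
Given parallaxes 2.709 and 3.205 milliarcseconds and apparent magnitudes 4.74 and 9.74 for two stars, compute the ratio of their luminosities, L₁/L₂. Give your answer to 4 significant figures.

L₁/L₂ = 140.0

d₁ = 1/p₁ = 1/0.002709″ = 369.14 pc; d₂ = 1/p₂ = 1/0.003205″ = 312.01 pc.
M₁ = m₁ − 5 log₁₀ d₁ + 5 = 4.74 − 12.8360 + 5 = -3.0960.
M₂ = 9.74 − 12.4708 + 5 = 2.2692.
L₁/L₂ = 10^(0.4(M₂ − M₁)) = 10^(0.4 × 5.3652) = 10^2.14608 = 139.98.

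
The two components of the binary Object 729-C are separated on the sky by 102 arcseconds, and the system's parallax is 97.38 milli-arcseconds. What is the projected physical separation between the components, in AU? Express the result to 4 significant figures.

d = 1/p = 1/0.09738″ = 10.269 pc.
At distance d (pc), an angle of θ arcsec spans θ·d AU: s = 102 × 10.269 = 1047.4 AU.

1047 AU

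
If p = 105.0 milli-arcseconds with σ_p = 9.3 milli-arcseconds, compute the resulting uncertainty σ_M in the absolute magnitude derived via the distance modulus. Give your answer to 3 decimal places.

M = m − 5 log₁₀ d + 5 = m + 5 log₁₀ p + 5, so ∂M/∂p = 5/(p ln 10).
σ_M = (5/ln 10) · (σ_p/p) = 2.1715 × 9.3/105.0 = 2.1715 × 0.088571 = 0.19233.

σ_M = 0.192 mag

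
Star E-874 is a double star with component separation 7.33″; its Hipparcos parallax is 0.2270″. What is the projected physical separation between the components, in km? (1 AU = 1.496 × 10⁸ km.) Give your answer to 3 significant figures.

d = 1/p = 1/0.2270″ = 4.4053 pc.
At distance d (pc), an angle of θ arcsec spans θ·d AU: s = 7.33 × 4.4053 = 32.291 AU.
= 32.291 × 1.496 × 10⁸ km = 4.8307 × 10^9 km.

4.83 × 10^9 km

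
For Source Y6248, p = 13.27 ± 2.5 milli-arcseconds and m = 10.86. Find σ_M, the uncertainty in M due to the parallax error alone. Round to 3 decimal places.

M = m − 5 log₁₀ d + 5 = m + 5 log₁₀ p + 5, so ∂M/∂p = 5/(p ln 10).
σ_M = (5/ln 10) · (σ_p/p) = 2.1715 × 2.5/13.27 = 2.1715 × 0.18839 = 0.40909.

σ_M = 0.409 mag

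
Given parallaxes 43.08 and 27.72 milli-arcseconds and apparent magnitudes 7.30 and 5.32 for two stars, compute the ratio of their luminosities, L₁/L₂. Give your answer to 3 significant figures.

L₁/L₂ = 0.0668

d₁ = 1/p₁ = 1/0.04308″ = 23.213 pc; d₂ = 1/p₂ = 1/0.02772″ = 36.075 pc.
M₁ = m₁ − 5 log₁₀ d₁ + 5 = 7.30 − 6.8287 + 5 = 5.4713.
M₂ = 5.32 − 7.7860 + 5 = 2.5340.
L₁/L₂ = 10^(0.4(M₂ − M₁)) = 10^(0.4 × (-2.9373)) = 10^(-1.17492) = 0.066847.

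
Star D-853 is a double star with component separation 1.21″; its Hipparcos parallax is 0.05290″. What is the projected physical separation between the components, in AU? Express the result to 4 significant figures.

d = 1/p = 1/0.05290″ = 18.904 pc.
At distance d (pc), an angle of θ arcsec spans θ·d AU: s = 1.21 × 18.904 = 22.874 AU.

22.87 AU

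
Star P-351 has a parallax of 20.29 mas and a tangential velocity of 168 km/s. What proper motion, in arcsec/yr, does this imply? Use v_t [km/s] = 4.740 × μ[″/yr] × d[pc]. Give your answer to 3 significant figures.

d = 1/p = 1/0.02029″ = 49.285 pc.
μ = v_t / (4.74 d) = 168 / (4.74 × 49.285) = 168 / 233.61 = 0.71915 ″/yr.

0.719 arcsec/yr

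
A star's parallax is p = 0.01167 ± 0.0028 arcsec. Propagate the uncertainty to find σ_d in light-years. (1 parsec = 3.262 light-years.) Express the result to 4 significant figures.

d = 1/p, so σ_d = σ_p / p².
σ_d = 0.00280 / (0.01167)² = 0.00280 / 0.00013619 = 20.56 pc = 20.56 × 3.262 ly = 67.067 ly.

67.07 ly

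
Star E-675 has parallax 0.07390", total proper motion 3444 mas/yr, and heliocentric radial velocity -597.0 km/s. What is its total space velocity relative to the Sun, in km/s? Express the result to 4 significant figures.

636.6 km/s

d = 1/p = 1/0.07390″ = 13.532 pc.
μ = 3444 mas/yr = 3.444 ″/yr.
v_t = 4.740 μ d = 4.740 × 3.444 × 13.532 = 220.9 km/s.
v = √(v_r² + v_t²) = √((-597.0)² + 220.9²) = √405206 = 636.56 km/s.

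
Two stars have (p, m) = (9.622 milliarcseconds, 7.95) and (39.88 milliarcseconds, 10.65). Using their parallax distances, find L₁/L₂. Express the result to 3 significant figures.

L₁/L₂ = 207

d₁ = 1/p₁ = 1/0.009622″ = 103.93 pc; d₂ = 1/p₂ = 1/0.03988″ = 25.075 pc.
M₁ = m₁ − 5 log₁₀ d₁ + 5 = 7.95 − 10.0837 + 5 = 2.8663.
M₂ = 10.65 − 6.9962 + 5 = 8.6538.
L₁/L₂ = 10^(0.4(M₂ − M₁)) = 10^(0.4 × 5.7875) = 10^2.31500 = 206.54.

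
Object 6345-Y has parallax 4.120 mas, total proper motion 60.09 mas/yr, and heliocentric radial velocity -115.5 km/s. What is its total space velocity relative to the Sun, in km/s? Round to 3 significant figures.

135 km/s

d = 1/p = 1/0.004120″ = 242.72 pc.
μ = 60.09 mas/yr = 0.06009 ″/yr.
v_t = 4.740 μ d = 4.740 × 0.06009 × 242.72 = 69.133 km/s.
v = √(v_r² + v_t²) = √((-115.5)² + 69.133²) = √18119.6 = 134.61 km/s.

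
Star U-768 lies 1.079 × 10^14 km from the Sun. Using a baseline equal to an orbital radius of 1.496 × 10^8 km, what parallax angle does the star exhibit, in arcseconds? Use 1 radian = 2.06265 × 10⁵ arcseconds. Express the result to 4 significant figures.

θ ≈ B/d = (1.496 × 10^8) / (1.079 × 10^14) = 1.3865 × 10^-6 rad.
In arcseconds: 1.3865 × 10^-6 × 206265 = 0.28599″.

0.2860 arcsec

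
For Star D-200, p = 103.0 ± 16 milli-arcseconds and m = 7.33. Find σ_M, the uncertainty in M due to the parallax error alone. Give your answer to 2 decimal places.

σ_M = 0.34 mag

M = m − 5 log₁₀ d + 5 = m + 5 log₁₀ p + 5, so ∂M/∂p = 5/(p ln 10).
σ_M = (5/ln 10) · (σ_p/p) = 2.1715 × 16/103.0 = 2.1715 × 0.15534 = 0.33732.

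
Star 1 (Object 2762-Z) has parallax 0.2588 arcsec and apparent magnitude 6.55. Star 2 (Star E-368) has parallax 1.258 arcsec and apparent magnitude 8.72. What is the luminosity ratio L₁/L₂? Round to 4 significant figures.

L₁/L₂ = 174.4

d₁ = 1/p₁ = 1/0.2588″ = 3.864 pc; d₂ = 1/p₂ = 1/1.258″ = 0.79491 pc.
M₁ = m₁ − 5 log₁₀ d₁ + 5 = 6.55 − 2.9352 + 5 = 8.6148.
M₂ = 8.72 − (-0.4984) + 5 = 14.2184.
L₁/L₂ = 10^(0.4(M₂ − M₁)) = 10^(0.4 × 5.6036) = 10^2.24144 = 174.36.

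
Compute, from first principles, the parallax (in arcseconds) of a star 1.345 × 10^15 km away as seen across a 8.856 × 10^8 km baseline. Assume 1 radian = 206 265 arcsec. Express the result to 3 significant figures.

0.136 arcsec

θ ≈ B/d = (8.856 × 10^8) / (1.345 × 10^15) = 6.5844 × 10^-7 rad.
In arcseconds: 6.5844 × 10^-7 × 206265 = 0.13581″.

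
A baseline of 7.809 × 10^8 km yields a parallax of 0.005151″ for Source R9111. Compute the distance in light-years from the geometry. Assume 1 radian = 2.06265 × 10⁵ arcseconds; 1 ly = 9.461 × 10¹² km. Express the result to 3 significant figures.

3310 ly

θ = 0.005151″ = 0.005151/206265 = 2.4973 × 10^-8 rad.
d = B/θ = (7.809 × 10^8) / (2.4973 × 10^-8) = 3.1270 × 10^16 km = (3.1270 × 10^16) / (9.461 × 10^12) ly = 3305.1 ly.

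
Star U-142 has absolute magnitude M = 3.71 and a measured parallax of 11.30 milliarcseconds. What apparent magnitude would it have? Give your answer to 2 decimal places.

m = 8.44

d = 1/p = 1/0.01130″ = 88.496 pc.
m − M = 5 log₁₀ d − 5 = 5 log₁₀(88.496) − 5 = 9.7346 − 5 = 4.7346.
m = M + (m − M) = 3.71 + 4.7346 = 8.44.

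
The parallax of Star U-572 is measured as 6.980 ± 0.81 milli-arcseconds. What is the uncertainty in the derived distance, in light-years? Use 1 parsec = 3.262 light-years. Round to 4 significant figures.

54.23 ly

d = 1/p, so σ_d = σ_p / p².
σ_d = 0.000810 / (0.006980)² = 0.000810 / 0.00004872 = 16.626 pc = 16.626 × 3.262 ly = 54.234 ly.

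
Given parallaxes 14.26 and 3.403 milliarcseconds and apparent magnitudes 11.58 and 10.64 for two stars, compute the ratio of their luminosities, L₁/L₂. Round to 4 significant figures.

d₁ = 1/p₁ = 1/0.01426″ = 70.126 pc; d₂ = 1/p₂ = 1/0.003403″ = 293.86 pc.
M₁ = m₁ − 5 log₁₀ d₁ + 5 = 11.58 − 9.2294 + 5 = 7.3506.
M₂ = 10.64 − 12.3407 + 5 = 3.2993.
L₁/L₂ = 10^(0.4(M₂ − M₁)) = 10^(0.4 × (-4.0513)) = 10^(-1.62052) = 0.02396.

L₁/L₂ = 0.02396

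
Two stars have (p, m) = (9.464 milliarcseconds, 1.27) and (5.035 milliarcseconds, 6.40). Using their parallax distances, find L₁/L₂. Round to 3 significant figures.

L₁/L₂ = 31.9

d₁ = 1/p₁ = 1/0.009464″ = 105.66 pc; d₂ = 1/p₂ = 1/0.005035″ = 198.61 pc.
M₁ = m₁ − 5 log₁₀ d₁ + 5 = 1.27 − 10.1196 + 5 = -3.8496.
M₂ = 6.40 − 11.4900 + 5 = -0.0900.
L₁/L₂ = 10^(0.4(M₂ − M₁)) = 10^(0.4 × 3.7596) = 10^1.50384 = 31.904.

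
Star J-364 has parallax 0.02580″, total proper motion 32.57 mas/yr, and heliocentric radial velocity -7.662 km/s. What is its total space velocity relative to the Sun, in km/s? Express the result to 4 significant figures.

d = 1/p = 1/0.02580″ = 38.76 pc.
μ = 32.57 mas/yr = 0.03257 ″/yr.
v_t = 4.740 μ d = 4.740 × 0.03257 × 38.76 = 5.9838 km/s.
v = √(v_r² + v_t²) = √((-7.662)² + 5.9838²) = √94.5121 = 9.7217 km/s.

9.722 km/s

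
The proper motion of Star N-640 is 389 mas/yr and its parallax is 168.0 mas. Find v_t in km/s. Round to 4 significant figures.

d = 1/p = 1/0.1680″ = 5.9524 pc.
μ = 389 mas/yr = 0.389 ″/yr.
v_t = 4.74 × μ × d = 4.74 × 0.389 × 5.9524 = 10.975 km/s.

10.98 km/s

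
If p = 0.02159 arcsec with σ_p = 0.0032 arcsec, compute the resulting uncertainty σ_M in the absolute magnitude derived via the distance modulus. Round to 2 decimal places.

σ_M = 0.32 mag

M = m − 5 log₁₀ d + 5 = m + 5 log₁₀ p + 5, so ∂M/∂p = 5/(p ln 10).
σ_M = (5/ln 10) · (σ_p/p) = 2.1715 × 0.0032/0.02159 = 2.1715 × 0.14822 = 0.32186.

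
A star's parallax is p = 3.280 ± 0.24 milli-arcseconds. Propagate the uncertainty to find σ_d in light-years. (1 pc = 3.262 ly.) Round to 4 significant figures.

72.77 ly

d = 1/p, so σ_d = σ_p / p².
σ_d = 0.000240 / (0.003280)² = 0.000240 / 0.000010758 = 22.309 pc = 22.309 × 3.262 ly = 72.772 ly.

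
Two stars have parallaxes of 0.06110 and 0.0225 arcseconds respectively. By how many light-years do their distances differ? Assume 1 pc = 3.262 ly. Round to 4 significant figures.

d_A = 1/0.06110″ = 16.367 pc; d_B = 1/0.02250″ = 44.444 pc.
|d_B − d_A| = |44.444 − 16.367| = 28.077 pc = 28.077 × 3.262 ly = 91.587 ly.

91.59 ly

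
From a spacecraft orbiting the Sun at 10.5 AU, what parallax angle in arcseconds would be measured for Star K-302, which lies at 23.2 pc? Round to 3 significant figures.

p (arcsec) = B (AU) / d (pc).
p = 10.5 / 23.2 = 0.45259 arcsec.

0.453 arcsec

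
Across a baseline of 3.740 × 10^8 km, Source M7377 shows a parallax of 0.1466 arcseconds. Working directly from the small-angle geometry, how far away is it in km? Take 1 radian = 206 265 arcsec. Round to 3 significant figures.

θ = 0.1466″ = 0.1466/206265 = 7.1074 × 10^-7 rad.
d = B/θ = (3.740 × 10^8) / (7.1074 × 10^-7) = 5.2621 × 10^14 km.

5.26 × 10^14 km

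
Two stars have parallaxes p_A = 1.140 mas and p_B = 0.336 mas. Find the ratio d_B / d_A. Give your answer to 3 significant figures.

3.39

Since d = 1/p, d_B/d_A = p_A/p_B.
= 1.140 / 0.336 = 3.3929.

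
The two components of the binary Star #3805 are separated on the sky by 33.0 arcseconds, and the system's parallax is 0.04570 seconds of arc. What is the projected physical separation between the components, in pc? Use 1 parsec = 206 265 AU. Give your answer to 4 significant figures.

0.003501 pc

d = 1/p = 1/0.04570″ = 21.882 pc.
At distance d (pc), an angle of θ arcsec spans θ·d AU: s = 33.0 × 21.882 = 722.11 AU.
= 722.11 / 206265 = 0.0035009 pc.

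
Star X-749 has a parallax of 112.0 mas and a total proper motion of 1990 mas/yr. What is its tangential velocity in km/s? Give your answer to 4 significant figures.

84.22 km/s

d = 1/p = 1/0.1120″ = 8.9286 pc.
μ = 1990 mas/yr = 1.99 ″/yr.
v_t = 4.74 × μ × d = 4.74 × 1.99 × 8.9286 = 84.22 km/s.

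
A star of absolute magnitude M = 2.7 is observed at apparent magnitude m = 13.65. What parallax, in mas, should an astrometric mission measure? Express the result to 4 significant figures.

0.6457 mas

m − M = 13.65 − 2.7 = 10.95.
d = 10^((m−M)/5 + 1) = 10^3.190 = 1548.8 pc.
p = 1/d = 1/1548.8 = 0.00064566 arcsec = 0.64566 mas.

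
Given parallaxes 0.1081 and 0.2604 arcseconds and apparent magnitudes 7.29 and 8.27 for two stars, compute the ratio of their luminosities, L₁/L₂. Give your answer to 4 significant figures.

L₁/L₂ = 14.31

d₁ = 1/p₁ = 1/0.1081″ = 9.2507 pc; d₂ = 1/p₂ = 1/0.2604″ = 3.8402 pc.
M₁ = m₁ − 5 log₁₀ d₁ + 5 = 7.29 − 4.8309 + 5 = 7.4591.
M₂ = 8.27 − 2.9218 + 5 = 10.3482.
L₁/L₂ = 10^(0.4(M₂ − M₁)) = 10^(0.4 × 2.8891) = 10^1.15564 = 14.31.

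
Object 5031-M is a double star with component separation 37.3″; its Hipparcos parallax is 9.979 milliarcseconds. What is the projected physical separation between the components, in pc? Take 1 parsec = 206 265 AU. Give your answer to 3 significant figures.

0.0181 pc

d = 1/p = 1/0.009979″ = 100.21 pc.
At distance d (pc), an angle of θ arcsec spans θ·d AU: s = 37.3 × 100.21 = 3737.8 AU.
= 3737.8 / 206265 = 0.018121 pc.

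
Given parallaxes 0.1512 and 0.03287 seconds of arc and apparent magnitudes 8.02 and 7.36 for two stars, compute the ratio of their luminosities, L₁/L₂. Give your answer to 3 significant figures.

L₁/L₂ = 0.0257

d₁ = 1/p₁ = 1/0.1512″ = 6.6138 pc; d₂ = 1/p₂ = 1/0.03287″ = 30.423 pc.
M₁ = m₁ − 5 log₁₀ d₁ + 5 = 8.02 − 4.1023 + 5 = 8.9177.
M₂ = 7.36 − 7.4160 + 5 = 4.9440.
L₁/L₂ = 10^(0.4(M₂ − M₁)) = 10^(0.4 × (-3.9737)) = 10^(-1.58948) = 0.025735.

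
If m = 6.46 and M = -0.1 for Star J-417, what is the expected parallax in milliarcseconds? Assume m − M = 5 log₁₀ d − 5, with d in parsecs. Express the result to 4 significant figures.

4.875 mas

m − M = 6.46 − (-0.1) = 6.56.
d = 10^((m−M)/5 + 1) = 10^2.312 = 205.12 pc.
p = 1/d = 1/205.12 = 0.0048752 arcsec = 4.8752 mas.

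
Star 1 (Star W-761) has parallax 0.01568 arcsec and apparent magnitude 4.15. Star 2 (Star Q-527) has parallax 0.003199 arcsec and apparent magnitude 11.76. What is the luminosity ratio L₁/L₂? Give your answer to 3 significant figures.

L₁/L₂ = 46.1

d₁ = 1/p₁ = 1/0.01568″ = 63.776 pc; d₂ = 1/p₂ = 1/0.003199″ = 312.6 pc.
M₁ = m₁ − 5 log₁₀ d₁ + 5 = 4.15 − 9.0233 + 5 = 0.1267.
M₂ = 11.76 − 12.4749 + 5 = 4.2851.
L₁/L₂ = 10^(0.4(M₂ − M₁)) = 10^(0.4 × 4.1584) = 10^1.66336 = 46.064.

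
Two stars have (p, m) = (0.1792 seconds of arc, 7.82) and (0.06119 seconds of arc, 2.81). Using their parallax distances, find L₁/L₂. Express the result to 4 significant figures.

L₁/L₂ = 0.001155

d₁ = 1/p₁ = 1/0.1792″ = 5.5804 pc; d₂ = 1/p₂ = 1/0.06119″ = 16.343 pc.
M₁ = m₁ − 5 log₁₀ d₁ + 5 = 7.82 − 3.7333 + 5 = 9.0867.
M₂ = 2.81 − 6.0667 + 5 = 1.7433.
L₁/L₂ = 10^(0.4(M₂ − M₁)) = 10^(0.4 × (-7.3434)) = 10^(-2.93736) = 0.0011552.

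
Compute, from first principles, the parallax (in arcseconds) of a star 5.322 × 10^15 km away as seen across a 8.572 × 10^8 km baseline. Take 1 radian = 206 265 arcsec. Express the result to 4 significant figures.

0.03322 arcsec

θ ≈ B/d = (8.572 × 10^8) / (5.322 × 10^15) = 1.6107 × 10^-7 rad.
In arcseconds: 1.6107 × 10^-7 × 206265 = 0.033223″.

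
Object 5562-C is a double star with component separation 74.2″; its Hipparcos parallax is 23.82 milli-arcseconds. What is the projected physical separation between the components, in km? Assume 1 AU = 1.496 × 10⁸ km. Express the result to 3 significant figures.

d = 1/p = 1/0.02382″ = 41.982 pc.
At distance d (pc), an angle of θ arcsec spans θ·d AU: s = 74.2 × 41.982 = 3115.1 AU.
= 3115.1 × 1.496 × 10⁸ km = 4.6602 × 10^11 km.

4.66 × 10^11 km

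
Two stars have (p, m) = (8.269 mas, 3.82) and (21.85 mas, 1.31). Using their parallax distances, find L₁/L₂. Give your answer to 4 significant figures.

d₁ = 1/p₁ = 1/0.008269″ = 120.93 pc; d₂ = 1/p₂ = 1/0.02185″ = 45.767 pc.
M₁ = m₁ − 5 log₁₀ d₁ + 5 = 3.82 − 10.4127 + 5 = -1.5927.
M₂ = 1.31 − 8.3028 + 5 = -1.9928.
L₁/L₂ = 10^(0.4(M₂ − M₁)) = 10^(0.4 × (-0.4001)) = 10^(-0.16004) = 0.69177.

L₁/L₂ = 0.6918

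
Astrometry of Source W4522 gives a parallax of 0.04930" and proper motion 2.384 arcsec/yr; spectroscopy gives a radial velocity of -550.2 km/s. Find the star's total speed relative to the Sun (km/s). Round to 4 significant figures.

596.0 km/s

d = 1/p = 1/0.04930″ = 20.284 pc.
v_t = 4.740 μ d = 4.740 × 2.384 × 20.284 = 229.21 km/s.
v = √(v_r² + v_t²) = √((-550.2)² + 229.21²) = √355257 = 596.03 km/s.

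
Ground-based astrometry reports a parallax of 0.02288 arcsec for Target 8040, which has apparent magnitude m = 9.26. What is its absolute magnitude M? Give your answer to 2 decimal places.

d = 1/p = 1/0.02288″ = 43.706 pc.
m − M = 5 log₁₀(43.706) − 5 = 8.2027 − 5 = 3.2027.
M = m − (m − M) = 9.26 − 3.2027 = 6.06.

M = 6.06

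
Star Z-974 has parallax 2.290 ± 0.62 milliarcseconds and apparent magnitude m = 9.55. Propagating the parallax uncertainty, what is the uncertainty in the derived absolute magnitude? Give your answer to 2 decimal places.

M = m − 5 log₁₀ d + 5 = m + 5 log₁₀ p + 5, so ∂M/∂p = 5/(p ln 10).
σ_M = (5/ln 10) · (σ_p/p) = 2.1715 × 0.62/2.290 = 2.1715 × 0.27074 = 0.58791.

σ_M = 0.59 mag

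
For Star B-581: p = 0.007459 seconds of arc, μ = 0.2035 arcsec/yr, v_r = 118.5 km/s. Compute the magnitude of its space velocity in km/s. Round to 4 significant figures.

175.4 km/s

d = 1/p = 1/0.007459″ = 134.07 pc.
v_t = 4.740 μ d = 4.740 × 0.2035 × 134.07 = 129.32 km/s.
v = √(v_r² + v_t²) = √(118.5² + 129.32²) = √30765.9 = 175.4 km/s.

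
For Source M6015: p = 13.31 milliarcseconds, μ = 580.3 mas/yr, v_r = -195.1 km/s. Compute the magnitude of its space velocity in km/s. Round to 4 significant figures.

284.2 km/s

d = 1/p = 1/0.01331″ = 75.131 pc.
μ = 580.3 mas/yr = 0.5803 ″/yr.
v_t = 4.740 μ d = 4.740 × 0.5803 × 75.131 = 206.66 km/s.
v = √(v_r² + v_t²) = √((-195.1)² + 206.66²) = √80772.4 = 284.2 km/s.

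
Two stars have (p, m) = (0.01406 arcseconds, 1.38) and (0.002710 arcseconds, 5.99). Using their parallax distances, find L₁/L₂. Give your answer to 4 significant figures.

d₁ = 1/p₁ = 1/0.01406″ = 71.124 pc; d₂ = 1/p₂ = 1/0.002710″ = 369 pc.
M₁ = m₁ − 5 log₁₀ d₁ + 5 = 1.38 − 9.2601 + 5 = -2.8801.
M₂ = 5.99 − 12.8351 + 5 = -1.8451.
L₁/L₂ = 10^(0.4(M₂ − M₁)) = 10^(0.4 × 1.0350) = 10^0.41400 = 2.5942.

L₁/L₂ = 2.594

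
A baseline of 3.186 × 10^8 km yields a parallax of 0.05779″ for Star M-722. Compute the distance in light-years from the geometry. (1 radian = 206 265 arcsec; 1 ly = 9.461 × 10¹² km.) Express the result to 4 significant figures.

120.2 ly

θ = 0.05779″ = 0.05779/206265 = 2.8017 × 10^-7 rad.
d = B/θ = (3.186 × 10^8) / (2.8017 × 10^-7) = 1.1372 × 10^15 km = (1.1372 × 10^15) / (9.461 × 10^12) ly = 120.2 ly.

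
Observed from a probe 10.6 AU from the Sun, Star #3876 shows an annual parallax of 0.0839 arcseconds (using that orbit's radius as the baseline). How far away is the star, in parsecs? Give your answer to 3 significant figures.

With baseline B (in AU) and parallax p (in arcsec), d = B/p parsecs.
d = 10.6 / 0.0839 = 126.34 pc.

126 pc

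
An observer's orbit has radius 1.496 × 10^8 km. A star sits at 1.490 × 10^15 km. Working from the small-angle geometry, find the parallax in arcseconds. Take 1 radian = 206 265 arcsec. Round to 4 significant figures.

θ ≈ B/d = (1.496 × 10^8) / (1.490 × 10^15) = 1.0040 × 10^-7 rad.
In arcseconds: 1.0040 × 10^-7 × 206265 = 0.020709″.

0.02071 arcsec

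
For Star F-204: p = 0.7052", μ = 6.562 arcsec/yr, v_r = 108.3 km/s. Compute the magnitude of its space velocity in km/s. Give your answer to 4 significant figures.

d = 1/p = 1/0.7052″ = 1.418 pc.
v_t = 4.740 μ d = 4.740 × 6.562 × 1.418 = 44.105 km/s.
v = √(v_r² + v_t²) = √(108.3² + 44.105²) = √13674.1 = 116.94 km/s.

116.9 km/s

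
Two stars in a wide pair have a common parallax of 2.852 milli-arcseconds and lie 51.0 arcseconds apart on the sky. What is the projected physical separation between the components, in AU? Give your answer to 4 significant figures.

17880 AU

d = 1/p = 1/0.002852″ = 350.63 pc.
At distance d (pc), an angle of θ arcsec spans θ·d AU: s = 51.0 × 350.63 = 17882 AU.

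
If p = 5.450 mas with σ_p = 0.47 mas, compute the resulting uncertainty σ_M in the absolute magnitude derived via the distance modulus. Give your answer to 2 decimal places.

σ_M = 0.19 mag

M = m − 5 log₁₀ d + 5 = m + 5 log₁₀ p + 5, so ∂M/∂p = 5/(p ln 10).
σ_M = (5/ln 10) · (σ_p/p) = 2.1715 × 0.47/5.450 = 2.1715 × 0.086239 = 0.18727.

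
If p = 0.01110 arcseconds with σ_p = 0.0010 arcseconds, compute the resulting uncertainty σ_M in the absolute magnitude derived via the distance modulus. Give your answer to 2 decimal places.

M = m − 5 log₁₀ d + 5 = m + 5 log₁₀ p + 5, so ∂M/∂p = 5/(p ln 10).
σ_M = (5/ln 10) · (σ_p/p) = 2.1715 × 0.0010/0.01110 = 2.1715 × 0.09009 = 0.19563.

σ_M = 0.20 mag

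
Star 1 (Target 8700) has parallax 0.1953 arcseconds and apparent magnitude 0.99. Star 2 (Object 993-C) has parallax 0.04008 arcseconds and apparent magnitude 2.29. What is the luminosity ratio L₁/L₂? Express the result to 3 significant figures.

L₁/L₂ = 0.139

d₁ = 1/p₁ = 1/0.1953″ = 5.1203 pc; d₂ = 1/p₂ = 1/0.04008″ = 24.95 pc.
M₁ = m₁ − 5 log₁₀ d₁ + 5 = 0.99 − 3.5465 + 5 = 2.4435.
M₂ = 2.29 − 6.9854 + 5 = 0.3046.
L₁/L₂ = 10^(0.4(M₂ − M₁)) = 10^(0.4 × (-2.1389)) = 10^(-0.85556) = 0.13946.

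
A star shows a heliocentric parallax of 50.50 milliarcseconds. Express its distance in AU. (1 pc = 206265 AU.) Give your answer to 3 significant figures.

4.08 × 10^6 AU

p = 50.50 milliarcseconds = 0.05050 arcsec.
d = 1/p = 1/0.05050 = 19.802 pc.
In AU: 19.802 × 206265 = 4.0845 × 10^6 AU.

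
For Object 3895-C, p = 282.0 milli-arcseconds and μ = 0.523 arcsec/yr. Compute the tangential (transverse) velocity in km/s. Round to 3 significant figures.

8.79 km/s

d = 1/p = 1/0.2820″ = 3.5461 pc.
v_t = 4.74 × μ × d = 4.74 × 0.523 × 3.5461 = 8.7909 km/s.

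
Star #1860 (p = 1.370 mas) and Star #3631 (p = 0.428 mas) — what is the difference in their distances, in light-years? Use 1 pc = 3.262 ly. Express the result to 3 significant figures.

5240 ly

d_A = 1/0.001370″ = 729.93 pc; d_B = 1/0.0004280″ = 2336.4 pc.
|d_B − d_A| = |2336.4 − 729.93| = 1606.5 pc = 1606.5 × 3.262 ly = 5240.4 ly.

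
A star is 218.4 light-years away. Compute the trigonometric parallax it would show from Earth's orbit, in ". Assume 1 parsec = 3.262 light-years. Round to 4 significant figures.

d = 218.4 ly ÷ 3.262 = 66.953 pc.
p = 1/d = 1/66.953 = 0.014936 arcsec.

0.01494 "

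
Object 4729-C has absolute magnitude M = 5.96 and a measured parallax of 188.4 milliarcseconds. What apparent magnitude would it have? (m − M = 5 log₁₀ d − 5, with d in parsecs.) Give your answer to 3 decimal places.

d = 1/p = 1/0.1884″ = 5.3079 pc.
m − M = 5 log₁₀ d − 5 = 5 log₁₀(5.3079) − 5 = 3.6246 − 5 = -1.3754.
m = M + (m − M) = 5.96 + (-1.3754) = 4.585.

m = 4.585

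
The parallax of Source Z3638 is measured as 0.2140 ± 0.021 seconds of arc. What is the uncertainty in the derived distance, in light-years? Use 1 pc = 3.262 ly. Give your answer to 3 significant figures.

d = 1/p, so σ_d = σ_p / p².
σ_d = 0.0210 / (0.2140)² = 0.0210 / 0.045796 = 0.45856 pc = 0.45856 × 3.262 ly = 1.4958 ly.

1.50 ly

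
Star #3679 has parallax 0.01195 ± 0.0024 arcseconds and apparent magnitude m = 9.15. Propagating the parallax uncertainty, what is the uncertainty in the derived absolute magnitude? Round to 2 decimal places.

σ_M = 0.44 mag

M = m − 5 log₁₀ d + 5 = m + 5 log₁₀ p + 5, so ∂M/∂p = 5/(p ln 10).
σ_M = (5/ln 10) · (σ_p/p) = 2.1715 × 0.0024/0.01195 = 2.1715 × 0.20084 = 0.43612.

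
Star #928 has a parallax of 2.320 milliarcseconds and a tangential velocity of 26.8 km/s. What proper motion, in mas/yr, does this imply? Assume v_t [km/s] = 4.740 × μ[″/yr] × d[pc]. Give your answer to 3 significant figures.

d = 1/p = 1/0.002320″ = 431.03 pc.
μ = v_t / (4.74 d) = 26.8 / (4.74 × 431.03) = 26.8 / 2043.1 = 0.013117 ″/yr = 13.117 mas/yr.

13.1 mas/yr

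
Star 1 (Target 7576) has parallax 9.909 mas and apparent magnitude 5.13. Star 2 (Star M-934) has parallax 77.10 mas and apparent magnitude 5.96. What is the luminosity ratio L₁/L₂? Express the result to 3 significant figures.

d₁ = 1/p₁ = 1/0.009909″ = 100.92 pc; d₂ = 1/p₂ = 1/0.07710″ = 12.97 pc.
M₁ = m₁ − 5 log₁₀ d₁ + 5 = 5.13 − 10.0199 + 5 = 0.1101.
M₂ = 5.96 − 5.5647 + 5 = 5.3953.
L₁/L₂ = 10^(0.4(M₂ − M₁)) = 10^(0.4 × 5.2852) = 10^2.11408 = 130.04.

L₁/L₂ = 130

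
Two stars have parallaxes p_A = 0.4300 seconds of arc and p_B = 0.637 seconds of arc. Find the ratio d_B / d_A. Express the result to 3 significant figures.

Since d = 1/p, d_B/d_A = p_A/p_B.
= 0.4300 / 0.637 = 0.67504.

0.675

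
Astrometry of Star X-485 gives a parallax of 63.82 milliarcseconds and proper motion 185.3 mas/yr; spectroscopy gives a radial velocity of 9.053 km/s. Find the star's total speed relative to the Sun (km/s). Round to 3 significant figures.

d = 1/p = 1/0.06382″ = 15.669 pc.
μ = 185.3 mas/yr = 0.1853 ″/yr.
v_t = 4.740 μ d = 4.740 × 0.1853 × 15.669 = 13.762 km/s.
v = √(v_r² + v_t²) = √(9.053² + 13.762²) = √271.349 = 16.473 km/s.

16.5 km/s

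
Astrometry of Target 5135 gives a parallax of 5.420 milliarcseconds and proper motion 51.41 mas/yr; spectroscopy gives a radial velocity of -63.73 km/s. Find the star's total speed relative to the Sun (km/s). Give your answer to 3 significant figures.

d = 1/p = 1/0.005420″ = 184.5 pc.
μ = 51.41 mas/yr = 0.05141 ″/yr.
v_t = 4.740 μ d = 4.740 × 0.05141 × 184.5 = 44.96 km/s.
v = √(v_r² + v_t²) = √((-63.73)² + 44.96²) = √6082.91 = 77.993 km/s.

78.0 km/s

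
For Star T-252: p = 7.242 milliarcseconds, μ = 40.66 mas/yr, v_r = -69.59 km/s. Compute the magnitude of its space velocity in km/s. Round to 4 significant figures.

74.51 km/s

d = 1/p = 1/0.007242″ = 138.08 pc.
μ = 40.66 mas/yr = 0.04066 ″/yr.
v_t = 4.740 μ d = 4.740 × 0.04066 × 138.08 = 26.612 km/s.
v = √(v_r² + v_t²) = √((-69.59)² + 26.612²) = √5550.97 = 74.505 km/s.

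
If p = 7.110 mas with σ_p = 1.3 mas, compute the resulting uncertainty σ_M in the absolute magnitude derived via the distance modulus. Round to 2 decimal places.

σ_M = 0.40 mag

M = m − 5 log₁₀ d + 5 = m + 5 log₁₀ p + 5, so ∂M/∂p = 5/(p ln 10).
σ_M = (5/ln 10) · (σ_p/p) = 2.1715 × 1.3/7.110 = 2.1715 × 0.18284 = 0.39704.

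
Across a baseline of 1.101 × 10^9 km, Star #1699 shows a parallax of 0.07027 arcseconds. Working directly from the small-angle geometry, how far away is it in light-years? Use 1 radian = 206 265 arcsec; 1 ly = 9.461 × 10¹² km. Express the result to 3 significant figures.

342 ly

θ = 0.07027″ = 0.07027/206265 = 3.4068 × 10^-7 rad.
d = B/θ = (1.101 × 10^9) / (3.4068 × 10^-7) = 3.2318 × 10^15 km = (3.2318 × 10^15) / (9.461 × 10^12) ly = 341.59 ly.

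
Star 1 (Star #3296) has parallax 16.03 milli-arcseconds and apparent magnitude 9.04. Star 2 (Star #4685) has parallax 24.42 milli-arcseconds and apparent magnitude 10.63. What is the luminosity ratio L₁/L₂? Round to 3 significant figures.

d₁ = 1/p₁ = 1/0.01603″ = 62.383 pc; d₂ = 1/p₂ = 1/0.02442″ = 40.95 pc.
M₁ = m₁ − 5 log₁₀ d₁ + 5 = 9.04 − 8.9753 + 5 = 5.0647.
M₂ = 10.63 − 8.0613 + 5 = 7.5687.
L₁/L₂ = 10^(0.4(M₂ − M₁)) = 10^(0.4 × 2.5040) = 10^1.00160 = 10.037.

L₁/L₂ = 10.0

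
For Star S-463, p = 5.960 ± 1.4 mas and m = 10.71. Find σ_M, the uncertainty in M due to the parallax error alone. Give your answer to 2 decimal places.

M = m − 5 log₁₀ d + 5 = m + 5 log₁₀ p + 5, so ∂M/∂p = 5/(p ln 10).
σ_M = (5/ln 10) · (σ_p/p) = 2.1715 × 1.4/5.960 = 2.1715 × 0.2349 = 0.51009.

σ_M = 0.51 mag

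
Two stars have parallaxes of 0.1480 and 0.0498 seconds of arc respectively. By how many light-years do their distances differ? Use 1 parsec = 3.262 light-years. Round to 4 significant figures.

d_A = 1/0.1480″ = 6.7568 pc; d_B = 1/0.04980″ = 20.08 pc.
|d_B − d_A| = |20.08 − 6.7568| = 13.323 pc = 13.323 × 3.262 ly = 43.46 ly.

43.46 ly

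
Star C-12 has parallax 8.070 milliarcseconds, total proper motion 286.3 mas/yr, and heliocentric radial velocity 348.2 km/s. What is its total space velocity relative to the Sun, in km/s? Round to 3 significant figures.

d = 1/p = 1/0.008070″ = 123.92 pc.
μ = 286.3 mas/yr = 0.2863 ″/yr.
v_t = 4.740 μ d = 4.740 × 0.2863 × 123.92 = 168.17 km/s.
v = √(v_r² + v_t²) = √(348.2² + 168.17²) = √149524 = 386.68 km/s.

387 km/s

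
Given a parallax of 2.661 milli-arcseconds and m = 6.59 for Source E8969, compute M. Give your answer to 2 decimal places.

d = 1/p = 1/0.002661″ = 375.8 pc.
m − M = 5 log₁₀(375.8) − 5 = 12.8748 − 5 = 7.8748.
M = m − (m − M) = 6.59 − 7.8748 = -1.28.

M = -1.28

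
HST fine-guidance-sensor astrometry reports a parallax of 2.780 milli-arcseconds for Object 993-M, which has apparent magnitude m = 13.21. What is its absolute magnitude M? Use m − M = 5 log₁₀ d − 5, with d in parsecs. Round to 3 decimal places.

d = 1/p = 1/0.002780″ = 359.71 pc.
m − M = 5 log₁₀(359.71) − 5 = 12.7798 − 5 = 7.7798.
M = m − (m − M) = 13.21 − 7.7798 = 5.430.

M = 5.430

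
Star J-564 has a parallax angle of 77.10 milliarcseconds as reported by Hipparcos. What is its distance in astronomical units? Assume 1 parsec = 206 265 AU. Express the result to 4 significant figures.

2.675 × 10^6 AU

p = 77.10 milliarcseconds = 0.07710 arcsec.
d = 1/p = 1/0.07710 = 12.97 pc.
In AU: 12.97 × 206265 = 2.6753 × 10^6 AU.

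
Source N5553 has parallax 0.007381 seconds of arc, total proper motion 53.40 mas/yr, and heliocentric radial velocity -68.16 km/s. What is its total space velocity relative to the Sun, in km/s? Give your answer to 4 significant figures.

d = 1/p = 1/0.007381″ = 135.48 pc.
μ = 53.40 mas/yr = 0.05340 ″/yr.
v_t = 4.740 μ d = 4.740 × 0.05340 × 135.48 = 34.292 km/s.
v = √(v_r² + v_t²) = √((-68.16)² + 34.292²) = √5821.73 = 76.3 km/s.

76.30 km/s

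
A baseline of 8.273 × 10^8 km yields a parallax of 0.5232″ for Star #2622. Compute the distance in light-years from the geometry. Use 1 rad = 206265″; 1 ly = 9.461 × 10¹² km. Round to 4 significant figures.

34.47 ly

θ = 0.5232″ = 0.5232/206265 = 2.5365 × 10^-6 rad.
d = B/θ = (8.273 × 10^8) / (2.5365 × 10^-6) = 3.2616 × 10^14 km = (3.2616 × 10^14) / (9.461 × 10^12) ly = 34.474 ly.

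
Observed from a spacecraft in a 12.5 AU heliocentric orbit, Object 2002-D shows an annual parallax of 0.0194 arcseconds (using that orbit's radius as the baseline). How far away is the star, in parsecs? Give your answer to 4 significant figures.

With baseline B (in AU) and parallax p (in arcsec), d = B/p parsecs.
d = 12.5 / 0.0194 = 644.33 pc.

644.3 pc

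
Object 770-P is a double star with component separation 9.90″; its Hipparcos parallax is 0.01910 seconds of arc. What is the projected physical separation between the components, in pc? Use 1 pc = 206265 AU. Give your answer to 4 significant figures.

d = 1/p = 1/0.01910″ = 52.356 pc.
At distance d (pc), an angle of θ arcsec spans θ·d AU: s = 9.90 × 52.356 = 518.32 AU.
= 518.32 / 206265 = 0.0025129 pc.

0.002513 pc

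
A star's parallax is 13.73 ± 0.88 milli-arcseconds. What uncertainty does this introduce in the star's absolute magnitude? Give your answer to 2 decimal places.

M = m − 5 log₁₀ d + 5 = m + 5 log₁₀ p + 5, so ∂M/∂p = 5/(p ln 10).
σ_M = (5/ln 10) · (σ_p/p) = 2.1715 × 0.88/13.73 = 2.1715 × 0.064093 = 0.13918.

σ_M = 0.14 mag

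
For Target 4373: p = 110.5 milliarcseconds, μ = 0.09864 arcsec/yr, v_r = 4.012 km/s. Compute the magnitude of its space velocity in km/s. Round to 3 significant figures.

5.83 km/s

d = 1/p = 1/0.1105″ = 9.0498 pc.
v_t = 4.740 μ d = 4.740 × 0.09864 × 9.0498 = 4.2313 km/s.
v = √(v_r² + v_t²) = √(4.012² + 4.2313²) = √34 = 5.831 km/s.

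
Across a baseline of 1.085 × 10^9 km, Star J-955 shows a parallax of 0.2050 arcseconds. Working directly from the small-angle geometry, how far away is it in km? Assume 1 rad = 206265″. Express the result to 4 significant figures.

1.092 × 10^15 km

θ = 0.2050″ = 0.2050/206265 = 9.9387 × 10^-7 rad.
d = B/θ = (1.085 × 10^9) / (9.9387 × 10^-7) = 1.0917 × 10^15 km.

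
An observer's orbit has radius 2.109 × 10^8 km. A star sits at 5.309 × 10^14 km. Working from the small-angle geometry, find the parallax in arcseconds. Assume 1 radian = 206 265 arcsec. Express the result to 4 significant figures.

0.08194 arcsec

θ ≈ B/d = (2.109 × 10^8) / (5.309 × 10^14) = 3.9725 × 10^-7 rad.
In arcseconds: 3.9725 × 10^-7 × 206265 = 0.081939″.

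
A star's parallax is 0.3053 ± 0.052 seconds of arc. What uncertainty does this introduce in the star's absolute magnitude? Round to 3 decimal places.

M = m − 5 log₁₀ d + 5 = m + 5 log₁₀ p + 5, so ∂M/∂p = 5/(p ln 10).
σ_M = (5/ln 10) · (σ_p/p) = 2.1715 × 0.052/0.3053 = 2.1715 × 0.17032 = 0.36985.

σ_M = 0.370 mag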